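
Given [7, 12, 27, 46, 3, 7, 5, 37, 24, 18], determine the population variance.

193.04

Step 1: Compute the mean: (7 + 12 + 27 + 46 + 3 + 7 + 5 + 37 + 24 + 18) / 10 = 18.6
Step 2: Compute squared deviations from the mean:
  (7 - 18.6)^2 = 134.56
  (12 - 18.6)^2 = 43.56
  (27 - 18.6)^2 = 70.56
  (46 - 18.6)^2 = 750.76
  (3 - 18.6)^2 = 243.36
  (7 - 18.6)^2 = 134.56
  (5 - 18.6)^2 = 184.96
  (37 - 18.6)^2 = 338.56
  (24 - 18.6)^2 = 29.16
  (18 - 18.6)^2 = 0.36
Step 3: Sum of squared deviations = 1930.4
Step 4: Population variance = 1930.4 / 10 = 193.04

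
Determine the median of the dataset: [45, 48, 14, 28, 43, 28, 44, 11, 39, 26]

33.5

Step 1: Sort the data in ascending order: [11, 14, 26, 28, 28, 39, 43, 44, 45, 48]
Step 2: The number of values is n = 10.
Step 3: Since n is even, the median is the average of positions 5 and 6:
  Median = (28 + 39) / 2 = 33.5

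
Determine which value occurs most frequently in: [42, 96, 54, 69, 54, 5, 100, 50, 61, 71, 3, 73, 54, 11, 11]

54

Step 1: Count the frequency of each value:
  3: appears 1 time(s)
  5: appears 1 time(s)
  11: appears 2 time(s)
  42: appears 1 time(s)
  50: appears 1 time(s)
  54: appears 3 time(s)
  61: appears 1 time(s)
  69: appears 1 time(s)
  71: appears 1 time(s)
  73: appears 1 time(s)
  96: appears 1 time(s)
  100: appears 1 time(s)
Step 2: The value 54 appears most frequently (3 times).
Step 3: Mode = 54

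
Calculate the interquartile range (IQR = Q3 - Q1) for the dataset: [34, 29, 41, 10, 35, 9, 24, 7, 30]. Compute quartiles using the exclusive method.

25

Step 1: Sort the data: [7, 9, 10, 24, 29, 30, 34, 35, 41]
Step 2: n = 9
Step 3: Using the exclusive quartile method:
  Q1 = 9.5
  Q2 (median) = 29
  Q3 = 34.5
  IQR = Q3 - Q1 = 34.5 - 9.5 = 25
Step 4: IQR = 25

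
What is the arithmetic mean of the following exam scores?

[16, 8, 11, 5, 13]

10.6

Step 1: Sum all values: 16 + 8 + 11 + 5 + 13 = 53
Step 2: Count the number of values: n = 5
Step 3: Mean = sum / n = 53 / 5 = 10.6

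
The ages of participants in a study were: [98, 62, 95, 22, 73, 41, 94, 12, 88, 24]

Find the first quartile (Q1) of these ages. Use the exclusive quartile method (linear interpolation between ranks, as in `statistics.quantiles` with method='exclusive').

23.5

Step 1: Sort the data: [12, 22, 24, 41, 62, 73, 88, 94, 95, 98]
Step 2: n = 10
Step 3: Using the exclusive quartile method:
  Q1 = 23.5
  Q2 (median) = 67.5
  Q3 = 94.25
  IQR = Q3 - Q1 = 94.25 - 23.5 = 70.75
Step 4: Q1 = 23.5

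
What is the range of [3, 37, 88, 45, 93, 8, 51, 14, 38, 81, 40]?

90

Step 1: Identify the maximum value: max = 93
Step 2: Identify the minimum value: min = 3
Step 3: Range = max - min = 93 - 3 = 90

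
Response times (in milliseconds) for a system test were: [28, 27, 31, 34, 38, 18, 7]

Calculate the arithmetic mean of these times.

26.1429

Step 1: Sum all values: 28 + 27 + 31 + 34 + 38 + 18 + 7 = 183
Step 2: Count the number of values: n = 7
Step 3: Mean = sum / n = 183 / 7 = 26.1429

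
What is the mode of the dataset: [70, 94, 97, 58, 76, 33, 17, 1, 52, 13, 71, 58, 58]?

58

Step 1: Count the frequency of each value:
  1: appears 1 time(s)
  13: appears 1 time(s)
  17: appears 1 time(s)
  33: appears 1 time(s)
  52: appears 1 time(s)
  58: appears 3 time(s)
  70: appears 1 time(s)
  71: appears 1 time(s)
  76: appears 1 time(s)
  94: appears 1 time(s)
  97: appears 1 time(s)
Step 2: The value 58 appears most frequently (3 times).
Step 3: Mode = 58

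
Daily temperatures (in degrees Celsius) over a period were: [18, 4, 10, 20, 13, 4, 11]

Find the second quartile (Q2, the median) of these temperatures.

11

Step 1: Sort the data: [4, 4, 10, 11, 13, 18, 20]
Step 2: n = 7
Step 3: Q2 is the median. Since n is odd, it is the middle value at position 4: 11
Step 4: Q2 = 11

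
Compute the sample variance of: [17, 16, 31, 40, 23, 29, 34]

79.1429

Step 1: Compute the mean: (17 + 16 + 31 + 40 + 23 + 29 + 34) / 7 = 27.1429
Step 2: Compute squared deviations from the mean:
  (17 - 27.1429)^2 = 102.8776
  (16 - 27.1429)^2 = 124.1633
  (31 - 27.1429)^2 = 14.8776
  (40 - 27.1429)^2 = 165.3061
  (23 - 27.1429)^2 = 17.1633
  (29 - 27.1429)^2 = 3.449
  (34 - 27.1429)^2 = 47.0204
Step 3: Sum of squared deviations = 474.8571
Step 4: Sample variance = 474.8571 / 6 = 79.1429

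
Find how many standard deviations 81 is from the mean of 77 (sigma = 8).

0.5

Step 1: Recall the z-score formula: z = (x - mu) / sigma
Step 2: Substitute values: z = (81 - 77) / 8
Step 3: z = 4 / 8 = 0.5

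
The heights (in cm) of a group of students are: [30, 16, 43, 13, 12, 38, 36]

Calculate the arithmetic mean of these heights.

26.8571

Step 1: Sum all values: 30 + 16 + 43 + 13 + 12 + 38 + 36 = 188
Step 2: Count the number of values: n = 7
Step 3: Mean = sum / n = 188 / 7 = 26.8571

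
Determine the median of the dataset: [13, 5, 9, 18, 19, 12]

12.5

Step 1: Sort the data in ascending order: [5, 9, 12, 13, 18, 19]
Step 2: The number of values is n = 6.
Step 3: Since n is even, the median is the average of positions 3 and 4:
  Median = (12 + 13) / 2 = 12.5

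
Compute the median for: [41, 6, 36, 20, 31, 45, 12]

31

Step 1: Sort the data in ascending order: [6, 12, 20, 31, 36, 41, 45]
Step 2: The number of values is n = 7.
Step 3: Since n is odd, the median is the middle value at position 4: 31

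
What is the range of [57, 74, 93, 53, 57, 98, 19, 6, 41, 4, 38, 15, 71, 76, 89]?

94

Step 1: Identify the maximum value: max = 98
Step 2: Identify the minimum value: min = 4
Step 3: Range = max - min = 98 - 4 = 94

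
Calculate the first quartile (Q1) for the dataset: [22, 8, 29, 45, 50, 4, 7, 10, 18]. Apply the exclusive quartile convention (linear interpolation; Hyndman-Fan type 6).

7.5

Step 1: Sort the data: [4, 7, 8, 10, 18, 22, 29, 45, 50]
Step 2: n = 9
Step 3: Using the exclusive quartile method:
  Q1 = 7.5
  Q2 (median) = 18
  Q3 = 37
  IQR = Q3 - Q1 = 37 - 7.5 = 29.5
Step 4: Q1 = 7.5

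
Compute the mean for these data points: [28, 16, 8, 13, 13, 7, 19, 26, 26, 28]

18.4

Step 1: Sum all values: 28 + 16 + 8 + 13 + 13 + 7 + 19 + 26 + 26 + 28 = 184
Step 2: Count the number of values: n = 10
Step 3: Mean = sum / n = 184 / 10 = 18.4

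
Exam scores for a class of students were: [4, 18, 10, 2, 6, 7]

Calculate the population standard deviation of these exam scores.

5.1774

Step 1: Compute the mean: 7.8333
Step 2: Sum of squared deviations from the mean: 160.8333
Step 3: Population variance = 160.8333 / 6 = 26.8056
Step 4: Standard deviation = sqrt(26.8056) = 5.1774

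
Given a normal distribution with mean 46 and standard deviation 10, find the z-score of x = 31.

-1.5

Step 1: Recall the z-score formula: z = (x - mu) / sigma
Step 2: Substitute values: z = (31 - 46) / 10
Step 3: z = -15 / 10 = -1.5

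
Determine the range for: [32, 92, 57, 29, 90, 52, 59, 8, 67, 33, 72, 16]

84

Step 1: Identify the maximum value: max = 92
Step 2: Identify the minimum value: min = 8
Step 3: Range = max - min = 92 - 8 = 84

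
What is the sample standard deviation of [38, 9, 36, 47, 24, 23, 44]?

13.5013

Step 1: Compute the mean: 31.5714
Step 2: Sum of squared deviations from the mean: 1093.7143
Step 3: Sample variance = 1093.7143 / 6 = 182.2857
Step 4: Standard deviation = sqrt(182.2857) = 13.5013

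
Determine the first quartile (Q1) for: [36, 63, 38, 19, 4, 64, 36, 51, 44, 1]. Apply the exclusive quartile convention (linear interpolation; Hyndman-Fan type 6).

15.25

Step 1: Sort the data: [1, 4, 19, 36, 36, 38, 44, 51, 63, 64]
Step 2: n = 10
Step 3: Using the exclusive quartile method:
  Q1 = 15.25
  Q2 (median) = 37
  Q3 = 54
  IQR = Q3 - Q1 = 54 - 15.25 = 38.75
Step 4: Q1 = 15.25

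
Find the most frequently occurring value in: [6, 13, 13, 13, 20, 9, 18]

13

Step 1: Count the frequency of each value:
  6: appears 1 time(s)
  9: appears 1 time(s)
  13: appears 3 time(s)
  18: appears 1 time(s)
  20: appears 1 time(s)
Step 2: The value 13 appears most frequently (3 times).
Step 3: Mode = 13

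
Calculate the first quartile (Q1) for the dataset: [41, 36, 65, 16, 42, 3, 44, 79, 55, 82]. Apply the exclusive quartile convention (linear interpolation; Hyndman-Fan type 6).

31

Step 1: Sort the data: [3, 16, 36, 41, 42, 44, 55, 65, 79, 82]
Step 2: n = 10
Step 3: Using the exclusive quartile method:
  Q1 = 31
  Q2 (median) = 43
  Q3 = 68.5
  IQR = Q3 - Q1 = 68.5 - 31 = 37.5
Step 4: Q1 = 31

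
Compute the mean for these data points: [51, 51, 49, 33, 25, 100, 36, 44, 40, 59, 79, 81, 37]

52.6923

Step 1: Sum all values: 51 + 51 + 49 + 33 + 25 + 100 + 36 + 44 + 40 + 59 + 79 + 81 + 37 = 685
Step 2: Count the number of values: n = 13
Step 3: Mean = sum / n = 685 / 13 = 52.6923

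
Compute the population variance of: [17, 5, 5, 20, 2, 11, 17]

43.7143

Step 1: Compute the mean: (17 + 5 + 5 + 20 + 2 + 11 + 17) / 7 = 11
Step 2: Compute squared deviations from the mean:
  (17 - 11)^2 = 36
  (5 - 11)^2 = 36
  (5 - 11)^2 = 36
  (20 - 11)^2 = 81
  (2 - 11)^2 = 81
  (11 - 11)^2 = 0
  (17 - 11)^2 = 36
Step 3: Sum of squared deviations = 306
Step 4: Population variance = 306 / 7 = 43.7143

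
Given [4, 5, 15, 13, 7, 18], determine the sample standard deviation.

5.785

Step 1: Compute the mean: 10.3333
Step 2: Sum of squared deviations from the mean: 167.3333
Step 3: Sample variance = 167.3333 / 5 = 33.4667
Step 4: Standard deviation = sqrt(33.4667) = 5.785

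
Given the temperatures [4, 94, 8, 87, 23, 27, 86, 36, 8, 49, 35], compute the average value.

41.5455

Step 1: Sum all values: 4 + 94 + 8 + 87 + 23 + 27 + 86 + 36 + 8 + 49 + 35 = 457
Step 2: Count the number of values: n = 11
Step 3: Mean = sum / n = 457 / 11 = 41.5455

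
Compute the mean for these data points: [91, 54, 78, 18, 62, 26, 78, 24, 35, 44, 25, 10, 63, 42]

46.4286

Step 1: Sum all values: 91 + 54 + 78 + 18 + 62 + 26 + 78 + 24 + 35 + 44 + 25 + 10 + 63 + 42 = 650
Step 2: Count the number of values: n = 14
Step 3: Mean = sum / n = 650 / 14 = 46.4286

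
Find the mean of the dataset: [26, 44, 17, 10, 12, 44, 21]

24.8571

Step 1: Sum all values: 26 + 44 + 17 + 10 + 12 + 44 + 21 = 174
Step 2: Count the number of values: n = 7
Step 3: Mean = sum / n = 174 / 7 = 24.8571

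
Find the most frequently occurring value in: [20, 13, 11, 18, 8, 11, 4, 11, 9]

11

Step 1: Count the frequency of each value:
  4: appears 1 time(s)
  8: appears 1 time(s)
  9: appears 1 time(s)
  11: appears 3 time(s)
  13: appears 1 time(s)
  18: appears 1 time(s)
  20: appears 1 time(s)
Step 2: The value 11 appears most frequently (3 times).
Step 3: Mode = 11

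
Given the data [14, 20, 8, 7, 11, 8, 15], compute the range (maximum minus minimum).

13

Step 1: Identify the maximum value: max = 20
Step 2: Identify the minimum value: min = 7
Step 3: Range = max - min = 20 - 7 = 13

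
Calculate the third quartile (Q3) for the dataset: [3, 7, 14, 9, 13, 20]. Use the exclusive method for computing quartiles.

15.5

Step 1: Sort the data: [3, 7, 9, 13, 14, 20]
Step 2: n = 6
Step 3: Using the exclusive quartile method:
  Q1 = 6
  Q2 (median) = 11
  Q3 = 15.5
  IQR = Q3 - Q1 = 15.5 - 6 = 9.5
Step 4: Q3 = 15.5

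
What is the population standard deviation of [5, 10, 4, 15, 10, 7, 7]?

3.4523

Step 1: Compute the mean: 8.2857
Step 2: Sum of squared deviations from the mean: 83.4286
Step 3: Population variance = 83.4286 / 7 = 11.9184
Step 4: Standard deviation = sqrt(11.9184) = 3.4523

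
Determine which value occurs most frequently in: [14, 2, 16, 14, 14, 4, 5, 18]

14

Step 1: Count the frequency of each value:
  2: appears 1 time(s)
  4: appears 1 time(s)
  5: appears 1 time(s)
  14: appears 3 time(s)
  16: appears 1 time(s)
  18: appears 1 time(s)
Step 2: The value 14 appears most frequently (3 times).
Step 3: Mode = 14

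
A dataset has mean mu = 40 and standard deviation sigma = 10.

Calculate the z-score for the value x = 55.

1.5

Step 1: Recall the z-score formula: z = (x - mu) / sigma
Step 2: Substitute values: z = (55 - 40) / 10
Step 3: z = 15 / 10 = 1.5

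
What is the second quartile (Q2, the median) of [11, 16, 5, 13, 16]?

13

Step 1: Sort the data: [5, 11, 13, 16, 16]
Step 2: n = 5
Step 3: Q2 is the median. Since n is odd, it is the middle value at position 3: 13
Step 4: Q2 = 13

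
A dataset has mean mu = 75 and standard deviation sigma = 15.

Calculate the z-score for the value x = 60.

-1

Step 1: Recall the z-score formula: z = (x - mu) / sigma
Step 2: Substitute values: z = (60 - 75) / 15
Step 3: z = -15 / 15 = -1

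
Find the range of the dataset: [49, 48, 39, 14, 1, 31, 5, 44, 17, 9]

48

Step 1: Identify the maximum value: max = 49
Step 2: Identify the minimum value: min = 1
Step 3: Range = max - min = 49 - 1 = 48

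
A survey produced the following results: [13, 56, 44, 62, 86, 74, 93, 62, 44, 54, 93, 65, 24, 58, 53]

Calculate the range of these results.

80

Step 1: Identify the maximum value: max = 93
Step 2: Identify the minimum value: min = 13
Step 3: Range = max - min = 93 - 13 = 80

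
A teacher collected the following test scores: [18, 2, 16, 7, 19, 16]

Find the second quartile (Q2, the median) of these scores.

16

Step 1: Sort the data: [2, 7, 16, 16, 18, 19]
Step 2: n = 6
Step 3: Q2 is the median. Since n is even, it is the average of the values at positions 3 and 4:
  Q2 = (16 + 16) / 2 = 16
Step 4: Q2 = 16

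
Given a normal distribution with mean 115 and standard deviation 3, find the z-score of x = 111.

-1.3333

Step 1: Recall the z-score formula: z = (x - mu) / sigma
Step 2: Substitute values: z = (111 - 115) / 3
Step 3: z = -4 / 3 = -1.3333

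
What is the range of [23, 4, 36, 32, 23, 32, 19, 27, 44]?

40

Step 1: Identify the maximum value: max = 44
Step 2: Identify the minimum value: min = 4
Step 3: Range = max - min = 44 - 4 = 40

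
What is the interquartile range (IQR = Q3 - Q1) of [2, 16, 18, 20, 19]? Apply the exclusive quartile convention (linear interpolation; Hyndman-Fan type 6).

10.5

Step 1: Sort the data: [2, 16, 18, 19, 20]
Step 2: n = 5
Step 3: Using the exclusive quartile method:
  Q1 = 9
  Q2 (median) = 18
  Q3 = 19.5
  IQR = Q3 - Q1 = 19.5 - 9 = 10.5
Step 4: IQR = 10.5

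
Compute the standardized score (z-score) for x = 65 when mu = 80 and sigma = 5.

-3

Step 1: Recall the z-score formula: z = (x - mu) / sigma
Step 2: Substitute values: z = (65 - 80) / 5
Step 3: z = -15 / 5 = -3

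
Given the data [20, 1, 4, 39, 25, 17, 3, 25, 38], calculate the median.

20

Step 1: Sort the data in ascending order: [1, 3, 4, 17, 20, 25, 25, 38, 39]
Step 2: The number of values is n = 9.
Step 3: Since n is odd, the median is the middle value at position 5: 20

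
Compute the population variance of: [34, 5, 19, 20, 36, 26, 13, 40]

128.3594

Step 1: Compute the mean: (34 + 5 + 19 + 20 + 36 + 26 + 13 + 40) / 8 = 24.125
Step 2: Compute squared deviations from the mean:
  (34 - 24.125)^2 = 97.5156
  (5 - 24.125)^2 = 365.7656
  (19 - 24.125)^2 = 26.2656
  (20 - 24.125)^2 = 17.0156
  (36 - 24.125)^2 = 141.0156
  (26 - 24.125)^2 = 3.5156
  (13 - 24.125)^2 = 123.7656
  (40 - 24.125)^2 = 252.0156
Step 3: Sum of squared deviations = 1026.875
Step 4: Population variance = 1026.875 / 8 = 128.3594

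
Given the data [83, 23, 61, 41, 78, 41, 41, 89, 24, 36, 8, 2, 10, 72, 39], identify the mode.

41

Step 1: Count the frequency of each value:
  2: appears 1 time(s)
  8: appears 1 time(s)
  10: appears 1 time(s)
  23: appears 1 time(s)
  24: appears 1 time(s)
  36: appears 1 time(s)
  39: appears 1 time(s)
  41: appears 3 time(s)
  61: appears 1 time(s)
  72: appears 1 time(s)
  78: appears 1 time(s)
  83: appears 1 time(s)
  89: appears 1 time(s)
Step 2: The value 41 appears most frequently (3 times).
Step 3: Mode = 41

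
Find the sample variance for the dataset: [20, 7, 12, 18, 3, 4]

51.8667

Step 1: Compute the mean: (20 + 7 + 12 + 18 + 3 + 4) / 6 = 10.6667
Step 2: Compute squared deviations from the mean:
  (20 - 10.6667)^2 = 87.1111
  (7 - 10.6667)^2 = 13.4444
  (12 - 10.6667)^2 = 1.7778
  (18 - 10.6667)^2 = 53.7778
  (3 - 10.6667)^2 = 58.7778
  (4 - 10.6667)^2 = 44.4444
Step 3: Sum of squared deviations = 259.3333
Step 4: Sample variance = 259.3333 / 5 = 51.8667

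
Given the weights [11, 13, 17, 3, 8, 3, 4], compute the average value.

8.4286

Step 1: Sum all values: 11 + 13 + 17 + 3 + 8 + 3 + 4 = 59
Step 2: Count the number of values: n = 7
Step 3: Mean = sum / n = 59 / 7 = 8.4286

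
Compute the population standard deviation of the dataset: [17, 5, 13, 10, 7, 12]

3.9441

Step 1: Compute the mean: 10.6667
Step 2: Sum of squared deviations from the mean: 93.3333
Step 3: Population variance = 93.3333 / 6 = 15.5556
Step 4: Standard deviation = sqrt(15.5556) = 3.9441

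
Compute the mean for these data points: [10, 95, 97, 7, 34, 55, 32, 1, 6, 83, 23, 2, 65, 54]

40.2857

Step 1: Sum all values: 10 + 95 + 97 + 7 + 34 + 55 + 32 + 1 + 6 + 83 + 23 + 2 + 65 + 54 = 564
Step 2: Count the number of values: n = 14
Step 3: Mean = sum / n = 564 / 14 = 40.2857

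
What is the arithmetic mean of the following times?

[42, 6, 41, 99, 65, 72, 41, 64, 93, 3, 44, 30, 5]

46.5385

Step 1: Sum all values: 42 + 6 + 41 + 99 + 65 + 72 + 41 + 64 + 93 + 3 + 44 + 30 + 5 = 605
Step 2: Count the number of values: n = 13
Step 3: Mean = sum / n = 605 / 13 = 46.5385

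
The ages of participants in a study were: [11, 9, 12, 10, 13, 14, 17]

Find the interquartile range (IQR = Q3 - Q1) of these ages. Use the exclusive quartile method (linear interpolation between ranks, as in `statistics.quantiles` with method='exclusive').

4

Step 1: Sort the data: [9, 10, 11, 12, 13, 14, 17]
Step 2: n = 7
Step 3: Using the exclusive quartile method:
  Q1 = 10
  Q2 (median) = 12
  Q3 = 14
  IQR = Q3 - Q1 = 14 - 10 = 4
Step 4: IQR = 4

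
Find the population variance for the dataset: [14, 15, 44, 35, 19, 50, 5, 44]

252.4375

Step 1: Compute the mean: (14 + 15 + 44 + 35 + 19 + 50 + 5 + 44) / 8 = 28.25
Step 2: Compute squared deviations from the mean:
  (14 - 28.25)^2 = 203.0625
  (15 - 28.25)^2 = 175.5625
  (44 - 28.25)^2 = 248.0625
  (35 - 28.25)^2 = 45.5625
  (19 - 28.25)^2 = 85.5625
  (50 - 28.25)^2 = 473.0625
  (5 - 28.25)^2 = 540.5625
  (44 - 28.25)^2 = 248.0625
Step 3: Sum of squared deviations = 2019.5
Step 4: Population variance = 2019.5 / 8 = 252.4375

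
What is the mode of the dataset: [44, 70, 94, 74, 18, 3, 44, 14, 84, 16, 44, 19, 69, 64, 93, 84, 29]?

44

Step 1: Count the frequency of each value:
  3: appears 1 time(s)
  14: appears 1 time(s)
  16: appears 1 time(s)
  18: appears 1 time(s)
  19: appears 1 time(s)
  29: appears 1 time(s)
  44: appears 3 time(s)
  64: appears 1 time(s)
  69: appears 1 time(s)
  70: appears 1 time(s)
  74: appears 1 time(s)
  84: appears 2 time(s)
  93: appears 1 time(s)
  94: appears 1 time(s)
Step 2: The value 44 appears most frequently (3 times).
Step 3: Mode = 44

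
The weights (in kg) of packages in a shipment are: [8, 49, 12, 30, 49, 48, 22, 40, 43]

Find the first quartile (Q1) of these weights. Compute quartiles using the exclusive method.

17

Step 1: Sort the data: [8, 12, 22, 30, 40, 43, 48, 49, 49]
Step 2: n = 9
Step 3: Using the exclusive quartile method:
  Q1 = 17
  Q2 (median) = 40
  Q3 = 48.5
  IQR = Q3 - Q1 = 48.5 - 17 = 31.5
Step 4: Q1 = 17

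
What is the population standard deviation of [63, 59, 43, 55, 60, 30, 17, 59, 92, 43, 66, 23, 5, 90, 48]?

23.693

Step 1: Compute the mean: 50.2
Step 2: Sum of squared deviations from the mean: 8420.4
Step 3: Population variance = 8420.4 / 15 = 561.36
Step 4: Standard deviation = sqrt(561.36) = 23.693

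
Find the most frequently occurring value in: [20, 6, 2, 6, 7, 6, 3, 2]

6

Step 1: Count the frequency of each value:
  2: appears 2 time(s)
  3: appears 1 time(s)
  6: appears 3 time(s)
  7: appears 1 time(s)
  20: appears 1 time(s)
Step 2: The value 6 appears most frequently (3 times).
Step 3: Mode = 6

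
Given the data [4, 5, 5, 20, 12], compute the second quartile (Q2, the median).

5

Step 1: Sort the data: [4, 5, 5, 12, 20]
Step 2: n = 5
Step 3: Q2 is the median. Since n is odd, it is the middle value at position 3: 5
Step 4: Q2 = 5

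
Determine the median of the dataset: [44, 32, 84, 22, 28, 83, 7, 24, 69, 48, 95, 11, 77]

44

Step 1: Sort the data in ascending order: [7, 11, 22, 24, 28, 32, 44, 48, 69, 77, 83, 84, 95]
Step 2: The number of values is n = 13.
Step 3: Since n is odd, the median is the middle value at position 7: 44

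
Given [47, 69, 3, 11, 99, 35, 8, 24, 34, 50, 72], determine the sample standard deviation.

30.0548

Step 1: Compute the mean: 41.0909
Step 2: Sum of squared deviations from the mean: 9032.9091
Step 3: Sample variance = 9032.9091 / 10 = 903.2909
Step 4: Standard deviation = sqrt(903.2909) = 30.0548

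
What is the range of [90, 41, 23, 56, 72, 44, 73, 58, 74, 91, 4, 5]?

87

Step 1: Identify the maximum value: max = 91
Step 2: Identify the minimum value: min = 4
Step 3: Range = max - min = 91 - 4 = 87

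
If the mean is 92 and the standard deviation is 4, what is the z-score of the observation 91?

-0.25

Step 1: Recall the z-score formula: z = (x - mu) / sigma
Step 2: Substitute values: z = (91 - 92) / 4
Step 3: z = -1 / 4 = -0.25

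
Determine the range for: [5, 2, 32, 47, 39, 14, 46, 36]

45

Step 1: Identify the maximum value: max = 47
Step 2: Identify the minimum value: min = 2
Step 3: Range = max - min = 47 - 2 = 45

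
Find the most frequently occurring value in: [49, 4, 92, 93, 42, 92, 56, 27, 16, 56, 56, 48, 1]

56

Step 1: Count the frequency of each value:
  1: appears 1 time(s)
  4: appears 1 time(s)
  16: appears 1 time(s)
  27: appears 1 time(s)
  42: appears 1 time(s)
  48: appears 1 time(s)
  49: appears 1 time(s)
  56: appears 3 time(s)
  92: appears 2 time(s)
  93: appears 1 time(s)
Step 2: The value 56 appears most frequently (3 times).
Step 3: Mode = 56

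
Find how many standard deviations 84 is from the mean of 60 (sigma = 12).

2

Step 1: Recall the z-score formula: z = (x - mu) / sigma
Step 2: Substitute values: z = (84 - 60) / 12
Step 3: z = 24 / 12 = 2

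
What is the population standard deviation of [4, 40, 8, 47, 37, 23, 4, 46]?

17.5317

Step 1: Compute the mean: 26.125
Step 2: Sum of squared deviations from the mean: 2458.875
Step 3: Population variance = 2458.875 / 8 = 307.3594
Step 4: Standard deviation = sqrt(307.3594) = 17.5317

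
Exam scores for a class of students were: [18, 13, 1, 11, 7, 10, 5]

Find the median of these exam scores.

10

Step 1: Sort the data in ascending order: [1, 5, 7, 10, 11, 13, 18]
Step 2: The number of values is n = 7.
Step 3: Since n is odd, the median is the middle value at position 4: 10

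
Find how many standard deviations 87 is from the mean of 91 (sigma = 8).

-0.5

Step 1: Recall the z-score formula: z = (x - mu) / sigma
Step 2: Substitute values: z = (87 - 91) / 8
Step 3: z = -4 / 8 = -0.5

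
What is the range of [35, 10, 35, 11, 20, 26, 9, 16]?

26

Step 1: Identify the maximum value: max = 35
Step 2: Identify the minimum value: min = 9
Step 3: Range = max - min = 35 - 9 = 26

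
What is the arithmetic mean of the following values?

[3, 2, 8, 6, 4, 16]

6.5

Step 1: Sum all values: 3 + 2 + 8 + 6 + 4 + 16 = 39
Step 2: Count the number of values: n = 6
Step 3: Mean = sum / n = 39 / 6 = 6.5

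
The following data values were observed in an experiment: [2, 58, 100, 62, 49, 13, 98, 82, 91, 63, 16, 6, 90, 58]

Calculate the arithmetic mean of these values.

56.2857

Step 1: Sum all values: 2 + 58 + 100 + 62 + 49 + 13 + 98 + 82 + 91 + 63 + 16 + 6 + 90 + 58 = 788
Step 2: Count the number of values: n = 14
Step 3: Mean = sum / n = 788 / 14 = 56.2857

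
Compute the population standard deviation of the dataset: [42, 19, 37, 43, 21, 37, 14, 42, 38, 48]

11.1036

Step 1: Compute the mean: 34.1
Step 2: Sum of squared deviations from the mean: 1232.9
Step 3: Population variance = 1232.9 / 10 = 123.29
Step 4: Standard deviation = sqrt(123.29) = 11.1036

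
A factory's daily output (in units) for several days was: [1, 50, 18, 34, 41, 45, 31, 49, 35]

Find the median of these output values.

35

Step 1: Sort the data in ascending order: [1, 18, 31, 34, 35, 41, 45, 49, 50]
Step 2: The number of values is n = 9.
Step 3: Since n is odd, the median is the middle value at position 5: 35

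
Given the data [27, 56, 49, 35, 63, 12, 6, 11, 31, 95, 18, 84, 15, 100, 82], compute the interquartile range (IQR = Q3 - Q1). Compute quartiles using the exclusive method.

67

Step 1: Sort the data: [6, 11, 12, 15, 18, 27, 31, 35, 49, 56, 63, 82, 84, 95, 100]
Step 2: n = 15
Step 3: Using the exclusive quartile method:
  Q1 = 15
  Q2 (median) = 35
  Q3 = 82
  IQR = Q3 - Q1 = 82 - 15 = 67
Step 4: IQR = 67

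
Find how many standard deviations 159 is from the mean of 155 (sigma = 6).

0.6667

Step 1: Recall the z-score formula: z = (x - mu) / sigma
Step 2: Substitute values: z = (159 - 155) / 6
Step 3: z = 4 / 6 = 0.6667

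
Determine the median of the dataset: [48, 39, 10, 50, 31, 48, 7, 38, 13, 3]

34.5

Step 1: Sort the data in ascending order: [3, 7, 10, 13, 31, 38, 39, 48, 48, 50]
Step 2: The number of values is n = 10.
Step 3: Since n is even, the median is the average of positions 5 and 6:
  Median = (31 + 38) / 2 = 34.5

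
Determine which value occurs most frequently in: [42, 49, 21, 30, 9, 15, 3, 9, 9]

9

Step 1: Count the frequency of each value:
  3: appears 1 time(s)
  9: appears 3 time(s)
  15: appears 1 time(s)
  21: appears 1 time(s)
  30: appears 1 time(s)
  42: appears 1 time(s)
  49: appears 1 time(s)
Step 2: The value 9 appears most frequently (3 times).
Step 3: Mode = 9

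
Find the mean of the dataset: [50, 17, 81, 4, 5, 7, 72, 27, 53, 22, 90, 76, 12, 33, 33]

38.8

Step 1: Sum all values: 50 + 17 + 81 + 4 + 5 + 7 + 72 + 27 + 53 + 22 + 90 + 76 + 12 + 33 + 33 = 582
Step 2: Count the number of values: n = 15
Step 3: Mean = sum / n = 582 / 15 = 38.8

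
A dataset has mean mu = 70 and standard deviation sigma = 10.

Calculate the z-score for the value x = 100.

3

Step 1: Recall the z-score formula: z = (x - mu) / sigma
Step 2: Substitute values: z = (100 - 70) / 10
Step 3: z = 30 / 10 = 3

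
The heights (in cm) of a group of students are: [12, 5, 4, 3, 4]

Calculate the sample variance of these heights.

13.3

Step 1: Compute the mean: (12 + 5 + 4 + 3 + 4) / 5 = 5.6
Step 2: Compute squared deviations from the mean:
  (12 - 5.6)^2 = 40.96
  (5 - 5.6)^2 = 0.36
  (4 - 5.6)^2 = 2.56
  (3 - 5.6)^2 = 6.76
  (4 - 5.6)^2 = 2.56
Step 3: Sum of squared deviations = 53.2
Step 4: Sample variance = 53.2 / 4 = 13.3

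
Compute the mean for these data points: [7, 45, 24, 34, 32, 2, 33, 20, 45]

26.8889

Step 1: Sum all values: 7 + 45 + 24 + 34 + 32 + 2 + 33 + 20 + 45 = 242
Step 2: Count the number of values: n = 9
Step 3: Mean = sum / n = 242 / 9 = 26.8889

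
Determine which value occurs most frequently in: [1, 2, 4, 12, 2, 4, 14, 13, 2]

2

Step 1: Count the frequency of each value:
  1: appears 1 time(s)
  2: appears 3 time(s)
  4: appears 2 time(s)
  12: appears 1 time(s)
  13: appears 1 time(s)
  14: appears 1 time(s)
Step 2: The value 2 appears most frequently (3 times).
Step 3: Mode = 2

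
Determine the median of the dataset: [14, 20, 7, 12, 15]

14

Step 1: Sort the data in ascending order: [7, 12, 14, 15, 20]
Step 2: The number of values is n = 5.
Step 3: Since n is odd, the median is the middle value at position 3: 14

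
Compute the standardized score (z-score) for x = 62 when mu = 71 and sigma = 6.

-1.5

Step 1: Recall the z-score formula: z = (x - mu) / sigma
Step 2: Substitute values: z = (62 - 71) / 6
Step 3: z = -9 / 6 = -1.5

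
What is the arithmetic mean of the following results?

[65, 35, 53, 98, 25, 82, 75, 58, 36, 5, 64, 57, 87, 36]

55.4286

Step 1: Sum all values: 65 + 35 + 53 + 98 + 25 + 82 + 75 + 58 + 36 + 5 + 64 + 57 + 87 + 36 = 776
Step 2: Count the number of values: n = 14
Step 3: Mean = sum / n = 776 / 14 = 55.4286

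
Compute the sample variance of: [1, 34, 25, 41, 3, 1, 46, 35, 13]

322.8611

Step 1: Compute the mean: (1 + 34 + 25 + 41 + 3 + 1 + 46 + 35 + 13) / 9 = 22.1111
Step 2: Compute squared deviations from the mean:
  (1 - 22.1111)^2 = 445.679
  (34 - 22.1111)^2 = 141.3457
  (25 - 22.1111)^2 = 8.3457
  (41 - 22.1111)^2 = 356.7901
  (3 - 22.1111)^2 = 365.2346
  (1 - 22.1111)^2 = 445.679
  (46 - 22.1111)^2 = 570.679
  (35 - 22.1111)^2 = 166.1235
  (13 - 22.1111)^2 = 83.0123
Step 3: Sum of squared deviations = 2582.8889
Step 4: Sample variance = 2582.8889 / 8 = 322.8611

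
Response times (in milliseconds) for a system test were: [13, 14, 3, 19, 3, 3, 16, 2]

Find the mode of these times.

3

Step 1: Count the frequency of each value:
  2: appears 1 time(s)
  3: appears 3 time(s)
  13: appears 1 time(s)
  14: appears 1 time(s)
  16: appears 1 time(s)
  19: appears 1 time(s)
Step 2: The value 3 appears most frequently (3 times).
Step 3: Mode = 3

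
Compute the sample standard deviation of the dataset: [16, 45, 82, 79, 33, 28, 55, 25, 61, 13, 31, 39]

22.804

Step 1: Compute the mean: 42.25
Step 2: Sum of squared deviations from the mean: 5720.25
Step 3: Sample variance = 5720.25 / 11 = 520.0227
Step 4: Standard deviation = sqrt(520.0227) = 22.804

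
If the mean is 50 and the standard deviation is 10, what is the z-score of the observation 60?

1

Step 1: Recall the z-score formula: z = (x - mu) / sigma
Step 2: Substitute values: z = (60 - 50) / 10
Step 3: z = 10 / 10 = 1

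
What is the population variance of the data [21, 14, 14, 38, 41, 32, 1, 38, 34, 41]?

175.64

Step 1: Compute the mean: (21 + 14 + 14 + 38 + 41 + 32 + 1 + 38 + 34 + 41) / 10 = 27.4
Step 2: Compute squared deviations from the mean:
  (21 - 27.4)^2 = 40.96
  (14 - 27.4)^2 = 179.56
  (14 - 27.4)^2 = 179.56
  (38 - 27.4)^2 = 112.36
  (41 - 27.4)^2 = 184.96
  (32 - 27.4)^2 = 21.16
  (1 - 27.4)^2 = 696.96
  (38 - 27.4)^2 = 112.36
  (34 - 27.4)^2 = 43.56
  (41 - 27.4)^2 = 184.96
Step 3: Sum of squared deviations = 1756.4
Step 4: Population variance = 1756.4 / 10 = 175.64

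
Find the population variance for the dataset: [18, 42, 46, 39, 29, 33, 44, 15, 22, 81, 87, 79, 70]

570.4024

Step 1: Compute the mean: (18 + 42 + 46 + 39 + 29 + 33 + 44 + 15 + 22 + 81 + 87 + 79 + 70) / 13 = 46.5385
Step 2: Compute squared deviations from the mean:
  (18 - 46.5385)^2 = 814.4438
  (42 - 46.5385)^2 = 20.5976
  (46 - 46.5385)^2 = 0.2899
  (39 - 46.5385)^2 = 56.8284
  (29 - 46.5385)^2 = 307.5976
  (33 - 46.5385)^2 = 183.2899
  (44 - 46.5385)^2 = 6.4438
  (15 - 46.5385)^2 = 994.6746
  (22 - 46.5385)^2 = 602.1361
  (81 - 46.5385)^2 = 1187.5976
  (87 - 46.5385)^2 = 1637.1361
  (79 - 46.5385)^2 = 1053.7515
  (70 - 46.5385)^2 = 550.4438
Step 3: Sum of squared deviations = 7415.2308
Step 4: Population variance = 7415.2308 / 13 = 570.4024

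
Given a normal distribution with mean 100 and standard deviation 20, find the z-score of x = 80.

-1

Step 1: Recall the z-score formula: z = (x - mu) / sigma
Step 2: Substitute values: z = (80 - 100) / 20
Step 3: z = -20 / 20 = -1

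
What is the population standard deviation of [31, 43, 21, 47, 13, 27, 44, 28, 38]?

10.7921

Step 1: Compute the mean: 32.4444
Step 2: Sum of squared deviations from the mean: 1048.2222
Step 3: Population variance = 1048.2222 / 9 = 116.4691
Step 4: Standard deviation = sqrt(116.4691) = 10.7921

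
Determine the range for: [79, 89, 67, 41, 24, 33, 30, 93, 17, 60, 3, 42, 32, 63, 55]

90

Step 1: Identify the maximum value: max = 93
Step 2: Identify the minimum value: min = 3
Step 3: Range = max - min = 93 - 3 = 90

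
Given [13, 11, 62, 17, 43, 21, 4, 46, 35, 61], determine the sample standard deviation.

21.0663

Step 1: Compute the mean: 31.3
Step 2: Sum of squared deviations from the mean: 3994.1
Step 3: Sample variance = 3994.1 / 9 = 443.7889
Step 4: Standard deviation = sqrt(443.7889) = 21.0663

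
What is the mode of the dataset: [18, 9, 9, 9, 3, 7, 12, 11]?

9

Step 1: Count the frequency of each value:
  3: appears 1 time(s)
  7: appears 1 time(s)
  9: appears 3 time(s)
  11: appears 1 time(s)
  12: appears 1 time(s)
  18: appears 1 time(s)
Step 2: The value 9 appears most frequently (3 times).
Step 3: Mode = 9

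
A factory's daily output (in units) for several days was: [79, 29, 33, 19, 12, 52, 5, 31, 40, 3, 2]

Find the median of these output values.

29

Step 1: Sort the data in ascending order: [2, 3, 5, 12, 19, 29, 31, 33, 40, 52, 79]
Step 2: The number of values is n = 11.
Step 3: Since n is odd, the median is the middle value at position 6: 29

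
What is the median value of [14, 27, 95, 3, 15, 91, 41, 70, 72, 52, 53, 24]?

46.5

Step 1: Sort the data in ascending order: [3, 14, 15, 24, 27, 41, 52, 53, 70, 72, 91, 95]
Step 2: The number of values is n = 12.
Step 3: Since n is even, the median is the average of positions 6 and 7:
  Median = (41 + 52) / 2 = 46.5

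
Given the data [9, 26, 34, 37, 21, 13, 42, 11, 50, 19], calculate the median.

23.5

Step 1: Sort the data in ascending order: [9, 11, 13, 19, 21, 26, 34, 37, 42, 50]
Step 2: The number of values is n = 10.
Step 3: Since n is even, the median is the average of positions 5 and 6:
  Median = (21 + 26) / 2 = 23.5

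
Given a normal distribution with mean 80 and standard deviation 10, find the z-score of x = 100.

2

Step 1: Recall the z-score formula: z = (x - mu) / sigma
Step 2: Substitute values: z = (100 - 80) / 10
Step 3: z = 20 / 10 = 2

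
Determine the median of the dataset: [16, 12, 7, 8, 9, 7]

8.5

Step 1: Sort the data in ascending order: [7, 7, 8, 9, 12, 16]
Step 2: The number of values is n = 6.
Step 3: Since n is even, the median is the average of positions 3 and 4:
  Median = (8 + 9) / 2 = 8.5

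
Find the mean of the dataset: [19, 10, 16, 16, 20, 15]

16

Step 1: Sum all values: 19 + 10 + 16 + 16 + 20 + 15 = 96
Step 2: Count the number of values: n = 6
Step 3: Mean = sum / n = 96 / 6 = 16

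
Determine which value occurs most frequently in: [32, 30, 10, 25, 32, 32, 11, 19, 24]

32

Step 1: Count the frequency of each value:
  10: appears 1 time(s)
  11: appears 1 time(s)
  19: appears 1 time(s)
  24: appears 1 time(s)
  25: appears 1 time(s)
  30: appears 1 time(s)
  32: appears 3 time(s)
Step 2: The value 32 appears most frequently (3 times).
Step 3: Mode = 32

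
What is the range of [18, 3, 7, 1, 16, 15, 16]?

17

Step 1: Identify the maximum value: max = 18
Step 2: Identify the minimum value: min = 1
Step 3: Range = max - min = 18 - 1 = 17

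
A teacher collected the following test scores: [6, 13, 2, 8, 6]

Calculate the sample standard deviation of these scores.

4

Step 1: Compute the mean: 7
Step 2: Sum of squared deviations from the mean: 64
Step 3: Sample variance = 64 / 4 = 16
Step 4: Standard deviation = sqrt(16) = 4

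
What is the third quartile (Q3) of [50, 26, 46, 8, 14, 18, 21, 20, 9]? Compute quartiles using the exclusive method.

36

Step 1: Sort the data: [8, 9, 14, 18, 20, 21, 26, 46, 50]
Step 2: n = 9
Step 3: Using the exclusive quartile method:
  Q1 = 11.5
  Q2 (median) = 20
  Q3 = 36
  IQR = Q3 - Q1 = 36 - 11.5 = 24.5
Step 4: Q3 = 36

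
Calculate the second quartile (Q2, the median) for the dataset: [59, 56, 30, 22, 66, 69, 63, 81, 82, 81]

64.5

Step 1: Sort the data: [22, 30, 56, 59, 63, 66, 69, 81, 81, 82]
Step 2: n = 10
Step 3: Q2 is the median. Since n is even, it is the average of the values at positions 5 and 6:
  Q2 = (63 + 66) / 2 = 64.5
Step 4: Q2 = 64.5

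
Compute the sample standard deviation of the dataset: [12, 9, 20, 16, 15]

4.1593

Step 1: Compute the mean: 14.4
Step 2: Sum of squared deviations from the mean: 69.2
Step 3: Sample variance = 69.2 / 4 = 17.3
Step 4: Standard deviation = sqrt(17.3) = 4.1593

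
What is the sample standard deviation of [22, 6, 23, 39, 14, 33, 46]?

14.0645

Step 1: Compute the mean: 26.1429
Step 2: Sum of squared deviations from the mean: 1186.8571
Step 3: Sample variance = 1186.8571 / 6 = 197.8095
Step 4: Standard deviation = sqrt(197.8095) = 14.0645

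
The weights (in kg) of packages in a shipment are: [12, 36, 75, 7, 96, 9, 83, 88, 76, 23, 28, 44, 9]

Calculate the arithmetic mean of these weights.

45.0769

Step 1: Sum all values: 12 + 36 + 75 + 7 + 96 + 9 + 83 + 88 + 76 + 23 + 28 + 44 + 9 = 586
Step 2: Count the number of values: n = 13
Step 3: Mean = sum / n = 586 / 13 = 45.0769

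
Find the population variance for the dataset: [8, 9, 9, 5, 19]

22.4

Step 1: Compute the mean: (8 + 9 + 9 + 5 + 19) / 5 = 10
Step 2: Compute squared deviations from the mean:
  (8 - 10)^2 = 4
  (9 - 10)^2 = 1
  (9 - 10)^2 = 1
  (5 - 10)^2 = 25
  (19 - 10)^2 = 81
Step 3: Sum of squared deviations = 112
Step 4: Population variance = 112 / 5 = 22.4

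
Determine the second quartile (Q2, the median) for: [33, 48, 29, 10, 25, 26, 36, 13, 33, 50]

31

Step 1: Sort the data: [10, 13, 25, 26, 29, 33, 33, 36, 48, 50]
Step 2: n = 10
Step 3: Q2 is the median. Since n is even, it is the average of the values at positions 5 and 6:
  Q2 = (29 + 33) / 2 = 31
Step 4: Q2 = 31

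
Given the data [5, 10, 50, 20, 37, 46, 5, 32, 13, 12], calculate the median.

16.5

Step 1: Sort the data in ascending order: [5, 5, 10, 12, 13, 20, 32, 37, 46, 50]
Step 2: The number of values is n = 10.
Step 3: Since n is even, the median is the average of positions 5 and 6:
  Median = (13 + 20) / 2 = 16.5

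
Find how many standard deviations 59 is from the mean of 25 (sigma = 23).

1.4783

Step 1: Recall the z-score formula: z = (x - mu) / sigma
Step 2: Substitute values: z = (59 - 25) / 23
Step 3: z = 34 / 23 = 1.4783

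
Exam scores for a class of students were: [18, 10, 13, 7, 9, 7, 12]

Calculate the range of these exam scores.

11

Step 1: Identify the maximum value: max = 18
Step 2: Identify the minimum value: min = 7
Step 3: Range = max - min = 18 - 7 = 11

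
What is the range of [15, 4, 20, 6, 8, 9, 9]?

16

Step 1: Identify the maximum value: max = 20
Step 2: Identify the minimum value: min = 4
Step 3: Range = max - min = 20 - 4 = 16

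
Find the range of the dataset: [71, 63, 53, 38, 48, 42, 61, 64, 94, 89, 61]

56

Step 1: Identify the maximum value: max = 94
Step 2: Identify the minimum value: min = 38
Step 3: Range = max - min = 94 - 38 = 56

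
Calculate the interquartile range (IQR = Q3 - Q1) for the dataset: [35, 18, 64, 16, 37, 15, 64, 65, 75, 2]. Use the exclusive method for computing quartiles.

48.5

Step 1: Sort the data: [2, 15, 16, 18, 35, 37, 64, 64, 65, 75]
Step 2: n = 10
Step 3: Using the exclusive quartile method:
  Q1 = 15.75
  Q2 (median) = 36
  Q3 = 64.25
  IQR = Q3 - Q1 = 64.25 - 15.75 = 48.5
Step 4: IQR = 48.5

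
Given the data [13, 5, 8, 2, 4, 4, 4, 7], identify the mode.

4

Step 1: Count the frequency of each value:
  2: appears 1 time(s)
  4: appears 3 time(s)
  5: appears 1 time(s)
  7: appears 1 time(s)
  8: appears 1 time(s)
  13: appears 1 time(s)
Step 2: The value 4 appears most frequently (3 times).
Step 3: Mode = 4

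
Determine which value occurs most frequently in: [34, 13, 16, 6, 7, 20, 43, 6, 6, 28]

6

Step 1: Count the frequency of each value:
  6: appears 3 time(s)
  7: appears 1 time(s)
  13: appears 1 time(s)
  16: appears 1 time(s)
  20: appears 1 time(s)
  28: appears 1 time(s)
  34: appears 1 time(s)
  43: appears 1 time(s)
Step 2: The value 6 appears most frequently (3 times).
Step 3: Mode = 6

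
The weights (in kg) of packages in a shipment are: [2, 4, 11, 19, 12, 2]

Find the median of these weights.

7.5

Step 1: Sort the data in ascending order: [2, 2, 4, 11, 12, 19]
Step 2: The number of values is n = 6.
Step 3: Since n is even, the median is the average of positions 3 and 4:
  Median = (4 + 11) / 2 = 7.5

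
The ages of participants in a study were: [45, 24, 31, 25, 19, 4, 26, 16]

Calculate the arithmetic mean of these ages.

23.75

Step 1: Sum all values: 45 + 24 + 31 + 25 + 19 + 4 + 26 + 16 = 190
Step 2: Count the number of values: n = 8
Step 3: Mean = sum / n = 190 / 8 = 23.75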